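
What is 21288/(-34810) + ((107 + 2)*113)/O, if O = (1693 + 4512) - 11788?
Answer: -273802837/97172115 ≈ -2.8177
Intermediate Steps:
O = -5583 (O = 6205 - 11788 = -5583)
21288/(-34810) + ((107 + 2)*113)/O = 21288/(-34810) + ((107 + 2)*113)/(-5583) = 21288*(-1/34810) + (109*113)*(-1/5583) = -10644/17405 + 12317*(-1/5583) = -10644/17405 - 12317/5583 = -273802837/97172115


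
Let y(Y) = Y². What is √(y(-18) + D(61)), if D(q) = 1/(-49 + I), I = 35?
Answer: √63490/14 ≈ 17.998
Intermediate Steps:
D(q) = -1/14 (D(q) = 1/(-49 + 35) = 1/(-14) = -1/14)
√(y(-18) + D(61)) = √((-18)² - 1/14) = √(324 - 1/14) = √(4535/14) = √63490/14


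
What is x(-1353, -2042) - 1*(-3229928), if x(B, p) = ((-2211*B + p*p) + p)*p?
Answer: -14615866682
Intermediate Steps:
x(B, p) = p*(p + p**2 - 2211*B) (x(B, p) = ((-2211*B + p**2) + p)*p = ((p**2 - 2211*B) + p)*p = (p + p**2 - 2211*B)*p = p*(p + p**2 - 2211*B))
x(-1353, -2042) - 1*(-3229928) = -2042*(-2042 + (-2042)**2 - 2211*(-1353)) - 1*(-3229928) = -2042*(-2042 + 4169764 + 2991483) + 3229928 = -2042*7159205 + 3229928 = -14619096610 + 3229928 = -14615866682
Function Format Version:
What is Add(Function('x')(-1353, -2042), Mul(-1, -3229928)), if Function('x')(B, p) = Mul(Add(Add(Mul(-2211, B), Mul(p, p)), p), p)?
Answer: -14615866682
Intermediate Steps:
Function('x')(B, p) = Mul(p, Add(p, Pow(p, 2), Mul(-2211, B))) (Function('x')(B, p) = Mul(Add(Add(Mul(-2211, B), Pow(p, 2)), p), p) = Mul(Add(Add(Pow(p, 2), Mul(-2211, B)), p), p) = Mul(Add(p, Pow(p, 2), Mul(-2211, B)), p) = Mul(p, Add(p, Pow(p, 2), Mul(-2211, B))))
Add(Function('x')(-1353, -2042), Mul(-1, -3229928)) = Add(Mul(-2042, Add(-2042, Pow(-2042, 2), Mul(-2211, -1353))), Mul(-1, -3229928)) = Add(Mul(-2042, Add(-2042, 4169764, 2991483)), 3229928) = Add(Mul(-2042, 7159205), 3229928) = Add(-14619096610, 3229928) = -14615866682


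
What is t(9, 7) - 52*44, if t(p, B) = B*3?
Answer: -2267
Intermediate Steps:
t(p, B) = 3*B
t(9, 7) - 52*44 = 3*7 - 52*44 = 21 - 2288 = -2267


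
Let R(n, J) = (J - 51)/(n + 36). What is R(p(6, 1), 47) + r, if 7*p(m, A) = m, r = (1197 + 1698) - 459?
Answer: 314230/129 ≈ 2435.9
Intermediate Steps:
r = 2436 (r = 2895 - 459 = 2436)
p(m, A) = m/7
R(n, J) = (-51 + J)/(36 + n)
R(p(6, 1), 47) + r = (-51 + 47)/(36 + (⅐)*6) + 2436 = -4/(36 + 6/7) + 2436 = -4/(258/7) + 2436 = (7/258)*(-4) + 2436 = -14/129 + 2436 = 314230/129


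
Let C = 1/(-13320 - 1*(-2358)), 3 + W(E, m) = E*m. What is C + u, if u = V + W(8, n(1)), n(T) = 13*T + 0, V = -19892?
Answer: -216948943/10962 ≈ -19791.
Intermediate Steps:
n(T) = 13*T
W(E, m) = -3 + E*m
C = -1/10962 (C = 1/(-13320 + 2358) = 1/(-10962) = -1/10962 ≈ -9.1224e-5)
u = -19791 (u = -19892 + (-3 + 8*(13*1)) = -19892 + (-3 + 8*13) = -19892 + (-3 + 104) = -19892 + 101 = -19791)
C + u = -1/10962 - 19791 = -216948943/10962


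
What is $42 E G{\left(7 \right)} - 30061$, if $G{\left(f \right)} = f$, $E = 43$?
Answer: $-17419$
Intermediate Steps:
$42 E G{\left(7 \right)} - 30061 = 42 \cdot 43 \cdot 7 - 30061 = 1806 \cdot 7 - 30061 = 12642 - 30061 = -17419$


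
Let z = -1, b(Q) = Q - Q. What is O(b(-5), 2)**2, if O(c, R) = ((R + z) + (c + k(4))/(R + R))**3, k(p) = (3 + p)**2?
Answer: 22164361129/4096 ≈ 5.4112e+6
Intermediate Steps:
b(Q) = 0
O(c, R) = (-1 + R + (49 + c)/(2*R))**3 (O(c, R) = ((R - 1) + (c + (3 + 4)**2)/(R + R))**3 = ((-1 + R) + (c + 7**2)/((2*R)))**3 = ((-1 + R) + (c + 49)*(1/(2*R)))**3 = ((-1 + R) + (49 + c)*(1/(2*R)))**3 = ((-1 + R) + (49 + c)/(2*R))**3 = (-1 + R + (49 + c)/(2*R))**3)
O(b(-5), 2)**2 = ((1/8)*(49 + 0 - 2*2 + 2*2**2)**3/2**3)**2 = ((1/8)*(1/8)*(49 + 0 - 4 + 2*4)**3)**2 = ((1/8)*(1/8)*(49 + 0 - 4 + 8)**3)**2 = ((1/8)*(1/8)*53**3)**2 = ((1/8)*(1/8)*148877)**2 = (148877/64)**2 = 22164361129/4096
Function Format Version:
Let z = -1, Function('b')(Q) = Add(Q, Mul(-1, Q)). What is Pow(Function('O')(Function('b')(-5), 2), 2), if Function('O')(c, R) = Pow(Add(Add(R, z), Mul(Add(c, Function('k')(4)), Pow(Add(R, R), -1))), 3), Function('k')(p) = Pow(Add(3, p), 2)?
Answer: Rational(22164361129, 4096) ≈ 5.4112e+6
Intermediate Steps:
Function('b')(Q) = 0
Function('O')(c, R) = Pow(Add(-1, R, Mul(Rational(1, 2), Pow(R, -1), Add(49, c))), 3) (Function('O')(c, R) = Pow(Add(Add(R, -1), Mul(Add(c, Pow(Add(3, 4), 2)), Pow(Add(R, R), -1))), 3) = Pow(Add(Add(-1, R), Mul(Add(c, Pow(7, 2)), Pow(Mul(2, R), -1))), 3) = Pow(Add(Add(-1, R), Mul(Add(c, 49), Mul(Rational(1, 2), Pow(R, -1)))), 3) = Pow(Add(Add(-1, R), Mul(Add(49, c), Mul(Rational(1, 2), Pow(R, -1)))), 3) = Pow(Add(Add(-1, R), Mul(Rational(1, 2), Pow(R, -1), Add(49, c))), 3) = Pow(Add(-1, R, Mul(Rational(1, 2), Pow(R, -1), Add(49, c))), 3))
Pow(Function('O')(Function('b')(-5), 2), 2) = Pow(Mul(Rational(1, 8), Pow(2, -3), Pow(Add(49, 0, Mul(-2, 2), Mul(2, Pow(2, 2))), 3)), 2) = Pow(Mul(Rational(1, 8), Rational(1, 8), Pow(Add(49, 0, -4, Mul(2, 4)), 3)), 2) = Pow(Mul(Rational(1, 8), Rational(1, 8), Pow(Add(49, 0, -4, 8), 3)), 2) = Pow(Mul(Rational(1, 8), Rational(1, 8), Pow(53, 3)), 2) = Pow(Mul(Rational(1, 8), Rational(1, 8), 148877), 2) = Pow(Rational(148877, 64), 2) = Rational(22164361129, 4096)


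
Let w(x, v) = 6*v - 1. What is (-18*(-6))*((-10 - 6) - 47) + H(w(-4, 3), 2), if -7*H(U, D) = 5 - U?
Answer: -47616/7 ≈ -6802.3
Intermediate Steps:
w(x, v) = -1 + 6*v
H(U, D) = -5/7 + U/7 (H(U, D) = -(5 - U)/7 = -5/7 + U/7)
(-18*(-6))*((-10 - 6) - 47) + H(w(-4, 3), 2) = (-18*(-6))*((-10 - 6) - 47) + (-5/7 + (-1 + 6*3)/7) = 108*(-16 - 47) + (-5/7 + (-1 + 18)/7) = 108*(-63) + (-5/7 + (⅐)*17) = -6804 + (-5/7 + 17/7) = -6804 + 12/7 = -47616/7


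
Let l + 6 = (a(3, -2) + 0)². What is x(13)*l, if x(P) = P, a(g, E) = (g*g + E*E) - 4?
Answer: 975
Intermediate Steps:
a(g, E) = -4 + E² + g² (a(g, E) = (g² + E²) - 4 = (E² + g²) - 4 = -4 + E² + g²)
l = 75 (l = -6 + ((-4 + (-2)² + 3²) + 0)² = -6 + ((-4 + 4 + 9) + 0)² = -6 + (9 + 0)² = -6 + 9² = -6 + 81 = 75)
x(13)*l = 13*75 = 975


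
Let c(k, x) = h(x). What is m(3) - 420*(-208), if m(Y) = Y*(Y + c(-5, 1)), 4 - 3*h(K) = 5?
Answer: 87368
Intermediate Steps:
h(K) = -⅓ (h(K) = 4/3 - ⅓*5 = 4/3 - 5/3 = -⅓)
c(k, x) = -⅓
m(Y) = Y*(-⅓ + Y) (m(Y) = Y*(Y - ⅓) = Y*(-⅓ + Y))
m(3) - 420*(-208) = 3*(-⅓ + 3) - 420*(-208) = 3*(8/3) + 87360 = 8 + 87360 = 87368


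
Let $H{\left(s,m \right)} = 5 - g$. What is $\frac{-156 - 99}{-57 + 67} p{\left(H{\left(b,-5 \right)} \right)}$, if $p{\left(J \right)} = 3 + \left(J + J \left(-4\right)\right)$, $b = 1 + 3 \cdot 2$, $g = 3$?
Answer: $\frac{153}{2} \approx 76.5$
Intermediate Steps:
$b = 7$ ($b = 1 + 6 = 7$)
$H{\left(s,m \right)} = 2$ ($H{\left(s,m \right)} = 5 - 3 = 2$)
$p{\left(J \right)} = 3 - 3 J$ ($p{\left(J \right)} = 3 + \left(J - 4 J\right) = 3 - 3 J$)
$\frac{-156 - 99}{-57 + 67} p{\left(H{\left(b,-5 \right)} \right)} = \frac{-156 - 99}{-57 + 67} \left(3 - 6\right) = - \frac{255}{10} \left(3 - 6\right) = \left(-255\right) \frac{1}{10} \left(-3\right) = \left(- \frac{51}{2}\right) \left(-3\right) = \frac{153}{2}$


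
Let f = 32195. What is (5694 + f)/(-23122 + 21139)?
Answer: -37889/1983 ≈ -19.107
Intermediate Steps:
(5694 + f)/(-23122 + 21139) = (5694 + 32195)/(-23122 + 21139) = 37889/(-1983) = 37889*(-1/1983) = -37889/1983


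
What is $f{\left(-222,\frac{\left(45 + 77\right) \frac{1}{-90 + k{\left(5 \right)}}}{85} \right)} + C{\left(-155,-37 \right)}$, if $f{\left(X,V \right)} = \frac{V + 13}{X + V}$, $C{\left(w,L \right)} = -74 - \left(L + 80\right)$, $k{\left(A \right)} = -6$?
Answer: $- \frac{106034036}{905821} \approx -117.06$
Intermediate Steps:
$C{\left(w,L \right)} = -154 - L$ ($C{\left(w,L \right)} = -74 - \left(80 + L\right) = -154 - L$)
$f{\left(X,V \right)} = \frac{13 + V}{V + X}$
$f{\left(-222,\frac{\left(45 + 77\right) \frac{1}{-90 + k{\left(5 \right)}}}{85} \right)} + C{\left(-155,-37 \right)} = \frac{13 + \frac{\left(45 + 77\right) \frac{1}{-90 - 6}}{85}}{\frac{\left(45 + 77\right) \frac{1}{-90 - 6}}{85} - 222} - 117 = \frac{13 + \frac{122}{-96} \cdot \frac{1}{85}}{\frac{122}{-96} \cdot \frac{1}{85} - 222} + \left(-154 + 37\right) = \frac{13 + 122 \left(- \frac{1}{96}\right) \frac{1}{85}}{122 \left(- \frac{1}{96}\right) \frac{1}{85} - 222} - 117 = \frac{13 - \frac{61}{4080}}{\left(- \frac{61}{48}\right) \frac{1}{85} - 222} - 117 = \frac{13 - \frac{61}{4080}}{- \frac{61}{4080} - 222} - 117 = \frac{1}{- \frac{905821}{4080}} \cdot \frac{52979}{4080} - 117 = \left(- \frac{4080}{905821}\right) \frac{52979}{4080} - 117 = - \frac{52979}{905821} - 117 = - \frac{106034036}{905821}$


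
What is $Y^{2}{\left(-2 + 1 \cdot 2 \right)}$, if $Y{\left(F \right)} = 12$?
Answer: $144$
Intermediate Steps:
$Y^{2}{\left(-2 + 1 \cdot 2 \right)} = 12^{2} = 144$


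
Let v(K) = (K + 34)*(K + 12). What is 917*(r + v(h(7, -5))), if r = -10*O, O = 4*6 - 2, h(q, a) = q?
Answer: 512603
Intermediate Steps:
O = 22 (O = 24 - 2 = 22)
v(K) = (12 + K)*(34 + K) (v(K) = (34 + K)*(12 + K) = (12 + K)*(34 + K))
r = -220 (r = -10*22 = -220)
917*(r + v(h(7, -5))) = 917*(-220 + (408 + 7² + 46*7)) = 917*(-220 + (408 + 49 + 322)) = 917*(-220 + 779) = 917*559 = 512603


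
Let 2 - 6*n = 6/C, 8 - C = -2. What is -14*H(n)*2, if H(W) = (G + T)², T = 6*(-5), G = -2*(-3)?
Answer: -16128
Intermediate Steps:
C = 10 (C = 8 - 1*(-2) = 8 + 2 = 10)
G = 6
n = 7/30 (n = ⅓ - 1/10 = ⅓ - ⅙*⅗ = ⅓ - ⅒ = 7/30 ≈ 0.23333)
T = -30
H(W) = 576 (H(W) = (6 - 30)² = (-24)² = 576)
-14*H(n)*2 = -14*576*2 = -8064*2 = -16128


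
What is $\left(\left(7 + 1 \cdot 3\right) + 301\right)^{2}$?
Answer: $96721$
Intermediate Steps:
$\left(\left(7 + 1 \cdot 3\right) + 301\right)^{2} = \left(\left(7 + 3\right) + 301\right)^{2} = \left(10 + 301\right)^{2} = 311^{2} = 96721$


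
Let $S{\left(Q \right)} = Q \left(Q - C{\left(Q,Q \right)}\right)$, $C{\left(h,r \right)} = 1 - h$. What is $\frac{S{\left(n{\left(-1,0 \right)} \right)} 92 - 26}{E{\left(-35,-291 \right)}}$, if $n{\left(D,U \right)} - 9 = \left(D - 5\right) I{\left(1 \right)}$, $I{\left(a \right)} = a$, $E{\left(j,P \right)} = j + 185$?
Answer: $\frac{677}{75} \approx 9.0267$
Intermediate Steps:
$E{\left(j,P \right)} = 185 + j$
$n{\left(D,U \right)} = 4 + D$ ($n{\left(D,U \right)} = 9 + \left(D - 5\right) 1 = 9 + \left(-5 + D\right) 1 = 9 + \left(-5 + D\right) = 4 + D$)
$S{\left(Q \right)} = Q \left(-1 + 2 Q\right)$ ($S{\left(Q \right)} = Q \left(Q - \left(1 - Q\right)\right) = Q \left(Q + \left(-1 + Q\right)\right) = Q \left(-1 + 2 Q\right)$)
$\frac{S{\left(n{\left(-1,0 \right)} \right)} 92 - 26}{E{\left(-35,-291 \right)}} = \frac{\left(4 - 1\right) \left(-1 + 2 \left(4 - 1\right)\right) 92 - 26}{185 - 35} = \frac{3 \left(-1 + 2 \cdot 3\right) 92 - 26}{150} = \left(3 \left(-1 + 6\right) 92 - 26\right) \frac{1}{150} = \left(3 \cdot 5 \cdot 92 - 26\right) \frac{1}{150} = \left(15 \cdot 92 - 26\right) \frac{1}{150} = \left(1380 - 26\right) \frac{1}{150} = 1354 \cdot \frac{1}{150} = \frac{677}{75}$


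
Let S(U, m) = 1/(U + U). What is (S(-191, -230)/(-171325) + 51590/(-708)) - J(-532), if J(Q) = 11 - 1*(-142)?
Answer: -1308219453799/5791984275 ≈ -225.87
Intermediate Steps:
J(Q) = 153 (J(Q) = 11 + 142 = 153)
S(U, m) = 1/(2*U)
(S(-191, -230)/(-171325) + 51590/(-708)) - J(-532) = (((½)/(-191))/(-171325) + 51590/(-708)) - 1*153 = (((½)*(-1/191))*(-1/171325) + 51590*(-1/708)) - 153 = (-1/382*(-1/171325) - 25795/354) - 153 = (1/65446150 - 25795/354) - 153 = -422045859724/5791984275 - 153 = -1308219453799/5791984275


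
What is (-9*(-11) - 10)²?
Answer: 7921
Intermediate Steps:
(-9*(-11) - 10)² = (99 - 10)² = 89² = 7921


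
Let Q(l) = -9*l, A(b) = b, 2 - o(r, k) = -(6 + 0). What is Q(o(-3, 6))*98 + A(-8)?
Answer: -7064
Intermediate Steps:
o(r, k) = 8 (o(r, k) = 2 - (-1)*(6 + 0) = 2 - (-1)*6 = 2 - 1*(-6) = 2 + 6 = 8)
Q(o(-3, 6))*98 + A(-8) = -9*8*98 - 8 = -72*98 - 8 = -7056 - 8 = -7064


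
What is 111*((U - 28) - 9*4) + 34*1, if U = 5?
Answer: -6515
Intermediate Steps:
111*((U - 28) - 9*4) + 34*1 = 111*((5 - 28) - 9*4) + 34*1 = 111*(-23 - 36) + 34 = 111*(-59) + 34 = -6549 + 34 = -6515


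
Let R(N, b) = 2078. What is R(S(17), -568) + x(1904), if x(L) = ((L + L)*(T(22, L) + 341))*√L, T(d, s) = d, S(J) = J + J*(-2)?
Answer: 2078 + 5529216*√119 ≈ 6.0319e+7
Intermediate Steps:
S(J) = -J (S(J) = J - 2*J = -J)
x(L) = 726*L^(3/2) (x(L) = ((L + L)*(22 + 341))*√L = ((2*L)*363)*√L = (726*L)*√L = 726*L^(3/2))
R(S(17), -568) + x(1904) = 2078 + 726*1904^(3/2) = 2078 + 726*(7616*√119) = 2078 + 5529216*√119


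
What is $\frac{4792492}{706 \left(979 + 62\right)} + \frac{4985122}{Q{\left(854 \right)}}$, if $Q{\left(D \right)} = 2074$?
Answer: $\frac{918433775455}{381069501} \approx 2410.1$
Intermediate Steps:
$\frac{4792492}{706 \left(979 + 62\right)} + \frac{4985122}{Q{\left(854 \right)}} = \frac{4792492}{706 \left(979 + 62\right)} + \frac{4985122}{2074} = \frac{4792492}{706 \cdot 1041} + 4985122 \cdot \frac{1}{2074} = \frac{4792492}{734946} + \frac{2492561}{1037} = 4792492 \cdot \frac{1}{734946} + \frac{2492561}{1037} = \frac{2396246}{367473} + \frac{2492561}{1037} = \frac{918433775455}{381069501}$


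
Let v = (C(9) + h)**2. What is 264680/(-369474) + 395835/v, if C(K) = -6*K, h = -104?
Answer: 69821634635/4611774468 ≈ 15.140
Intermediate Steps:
v = 24964 (v = (-6*9 - 104)**2 = (-54 - 104)**2 = (-158)**2 = 24964)
264680/(-369474) + 395835/v = 264680/(-369474) + 395835/24964 = 264680*(-1/369474) + 395835*(1/24964) = -132340/184737 + 395835/24964 = 69821634635/4611774468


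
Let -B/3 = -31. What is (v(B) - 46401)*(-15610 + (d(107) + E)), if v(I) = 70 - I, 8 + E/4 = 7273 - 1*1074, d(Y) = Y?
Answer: -429932664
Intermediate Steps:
E = 24764 (E = -32 + 4*(7273 - 1*1074) = -32 + 4*(7273 - 1074) = -32 + 4*6199 = -32 + 24796 = 24764)
B = 93 (B = -3*(-31) = 93)
(v(B) - 46401)*(-15610 + (d(107) + E)) = ((70 - 1*93) - 46401)*(-15610 + (107 + 24764)) = ((70 - 93) - 46401)*(-15610 + 24871) = (-23 - 46401)*9261 = -46424*9261 = -429932664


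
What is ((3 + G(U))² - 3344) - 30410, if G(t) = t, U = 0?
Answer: -33745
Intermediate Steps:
((3 + G(U))² - 3344) - 30410 = ((3 + 0)² - 3344) - 30410 = (3² - 3344) - 30410 = (9 - 3344) - 30410 = -3335 - 30410 = -33745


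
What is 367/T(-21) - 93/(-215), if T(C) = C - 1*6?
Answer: -76394/5805 ≈ -13.160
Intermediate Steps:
T(C) = -6 + C (T(C) = C - 6 = -6 + C)
367/T(-21) - 93/(-215) = 367/(-6 - 21) - 93/(-215) = 367/(-27) - 93*(-1/215) = 367*(-1/27) + 93/215 = -367/27 + 93/215 = -76394/5805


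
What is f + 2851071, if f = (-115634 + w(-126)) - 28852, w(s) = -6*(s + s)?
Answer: 2708097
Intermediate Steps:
w(s) = -12*s
f = -142974 (f = (-115634 - 12*(-126)) - 28852 = (-115634 + 1512) - 28852 = -114122 - 28852 = -142974)
f + 2851071 = -142974 + 2851071 = 2708097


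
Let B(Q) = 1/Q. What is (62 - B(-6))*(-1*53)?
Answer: -19769/6 ≈ -3294.8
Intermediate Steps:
(62 - B(-6))*(-1*53) = (62 - 1/(-6))*(-1*53) = (62 - 1*(-⅙))*(-53) = (62 + ⅙)*(-53) = (373/6)*(-53) = -19769/6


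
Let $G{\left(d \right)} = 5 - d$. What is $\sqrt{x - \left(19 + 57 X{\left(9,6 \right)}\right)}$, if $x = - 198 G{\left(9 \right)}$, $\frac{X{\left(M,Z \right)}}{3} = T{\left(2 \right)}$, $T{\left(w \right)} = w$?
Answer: $\sqrt{431} \approx 20.761$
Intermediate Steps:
$X{\left(M,Z \right)} = 6$ ($X{\left(M,Z \right)} = 3 \cdot 2 = 6$)
$x = 792$ ($x = - 198 \left(5 - 9\right) = \left(-198\right) \left(-4\right) = 792$)
$\sqrt{x - \left(19 + 57 X{\left(9,6 \right)}\right)} = \sqrt{792 - 361} = \sqrt{431}$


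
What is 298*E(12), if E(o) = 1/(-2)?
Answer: -149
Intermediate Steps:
E(o) = -1/2
298*E(12) = 298*(-1/2) = -149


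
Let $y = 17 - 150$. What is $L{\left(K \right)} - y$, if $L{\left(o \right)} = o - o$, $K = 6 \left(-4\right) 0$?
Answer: $133$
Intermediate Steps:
$y = -133$
$K = 0$ ($K = \left(-24\right) 0 = 0$)
$L{\left(o \right)} = 0$
$L{\left(K \right)} - y = 0 - -133 = 0 + 133 = 133$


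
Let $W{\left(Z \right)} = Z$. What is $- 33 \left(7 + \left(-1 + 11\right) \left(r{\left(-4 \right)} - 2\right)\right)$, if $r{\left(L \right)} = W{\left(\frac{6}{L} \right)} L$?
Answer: $-1551$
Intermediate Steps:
$r{\left(L \right)} = 6$ ($r{\left(L \right)} = \frac{6}{L} L = 6$)
$- 33 \left(7 + \left(-1 + 11\right) \left(r{\left(-4 \right)} - 2\right)\right) = - 33 \left(7 + \left(-1 + 11\right) \left(6 - 2\right)\right) = - 33 \left(7 + 10 \cdot 4\right) = - 33 \left(7 + 40\right) = \left(-33\right) 47 = -1551$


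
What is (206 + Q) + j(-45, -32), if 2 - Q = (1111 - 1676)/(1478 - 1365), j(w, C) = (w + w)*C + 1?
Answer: 3094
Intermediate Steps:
j(w, C) = 1 + 2*C*w (j(w, C) = (2*w)*C + 1 = 2*C*w + 1 = 1 + 2*C*w)
Q = 7 (Q = 2 - (1111 - 1676)/(1478 - 1365) = 2 - (-565)/113 = 2 - 1*(-5) = 2 + 5 = 7)
(206 + Q) + j(-45, -32) = (206 + 7) + (1 + 2*(-32)*(-45)) = 213 + (1 + 2880) = 213 + 2881 = 3094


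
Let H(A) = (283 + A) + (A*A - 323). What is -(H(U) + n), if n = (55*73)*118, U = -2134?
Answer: -5025552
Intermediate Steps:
H(A) = -40 + A + A² (H(A) = (283 + A) + (A² - 323) = (283 + A) + (-323 + A²) = -40 + A + A²)
n = 473770 (n = 4015*118 = 473770)
-(H(U) + n) = -((-40 - 2134 + (-2134)²) + 473770) = -((-40 - 2134 + 4553956) + 473770) = -(4551782 + 473770) = -1*5025552 = -5025552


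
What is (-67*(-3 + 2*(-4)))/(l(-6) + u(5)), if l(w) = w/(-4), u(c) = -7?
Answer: -134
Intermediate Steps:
l(w) = -w/4 (l(w) = w*(-1/4) = -w/4)
(-67*(-3 + 2*(-4)))/(l(-6) + u(5)) = (-67*(-3 + 2*(-4)))/(-1/4*(-6) - 7) = (-67*(-3 - 8))/(3/2 - 7) = (-67*(-11))/(-11/2) = 737*(-2/11) = -134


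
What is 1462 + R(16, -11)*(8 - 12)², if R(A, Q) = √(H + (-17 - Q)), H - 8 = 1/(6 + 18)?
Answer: 1462 + 28*√6/3 ≈ 1484.9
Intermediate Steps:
H = 193/24 (H = 8 + 1/(6 + 18) = 8 + 1/24 = 193/24 ≈ 8.0417)
R(A, Q) = √(-215/24 - Q) (R(A, Q) = √(193/24 + (-17 - Q)) = √(-215/24 - Q))
1462 + R(16, -11)*(8 - 12)² = 1462 + (√(-1290 - 144*(-11))/12)*(8 - 12)² = 1462 + (√(-1290 + 1584)/12)*(-4)² = 1462 + (√294/12)*16 = 1462 + ((7*√6)/12)*16 = 1462 + (7*√6/12)*16 = 1462 + 28*√6/3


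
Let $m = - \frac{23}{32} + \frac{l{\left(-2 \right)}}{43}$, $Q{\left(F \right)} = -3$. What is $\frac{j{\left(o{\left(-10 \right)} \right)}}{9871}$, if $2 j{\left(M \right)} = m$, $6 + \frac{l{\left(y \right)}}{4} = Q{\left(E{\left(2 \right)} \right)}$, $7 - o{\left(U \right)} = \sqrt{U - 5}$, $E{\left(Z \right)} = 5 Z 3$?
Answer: $- \frac{2141}{27164992} \approx -7.8815 \cdot 10^{-5}$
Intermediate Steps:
$E{\left(Z \right)} = 15 Z$
$o{\left(U \right)} = 7 - \sqrt{-5 + U}$ ($o{\left(U \right)} = 7 - \sqrt{U - 5} = 7 - \sqrt{-5 + U}$)
$l{\left(y \right)} = -36$ ($l{\left(y \right)} = -24 + 4 \left(-3\right) = -24 - 12 = -36$)
$m = - \frac{2141}{1376}$ ($m = - \frac{23}{32} - \frac{36}{43} = - \frac{2141}{1376} \approx -1.556$)
$j{\left(M \right)} = - \frac{2141}{2752}$ ($j{\left(M \right)} = \frac{1}{2} \left(- \frac{2141}{1376}\right) = - \frac{2141}{2752}$)
$\frac{j{\left(o{\left(-10 \right)} \right)}}{9871} = - \frac{2141}{2752 \cdot 9871} = \left(- \frac{2141}{2752}\right) \frac{1}{9871} = - \frac{2141}{27164992}$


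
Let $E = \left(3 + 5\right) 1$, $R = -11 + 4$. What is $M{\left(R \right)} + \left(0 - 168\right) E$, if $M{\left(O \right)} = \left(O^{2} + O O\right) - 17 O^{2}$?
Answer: $-2079$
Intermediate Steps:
$R = -7$
$E = 8$ ($E = 8 \cdot 1 = 8$)
$M{\left(O \right)} = - 15 O^{2}$ ($M{\left(O \right)} = \left(O^{2} + O^{2}\right) - 17 O^{2} = 2 O^{2} - 17 O^{2} = - 15 O^{2}$)
$M{\left(R \right)} + \left(0 - 168\right) E = - 15 \left(-7\right)^{2} + \left(0 - 168\right) 8 = \left(-15\right) 49 - 1344 = -735 - 1344 = -2079$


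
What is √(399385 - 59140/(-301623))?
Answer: √36334640982594885/301623 ≈ 631.97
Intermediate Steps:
√(399385 - 59140/(-301623)) = √(399385 - 59140*(-1/301623)) = √(399385 + 59140/301623) = √(120463760995/301623) = √36334640982594885/301623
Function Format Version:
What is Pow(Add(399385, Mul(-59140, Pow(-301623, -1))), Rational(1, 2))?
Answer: Mul(Rational(1, 301623), Pow(36334640982594885, Rational(1, 2))) ≈ 631.97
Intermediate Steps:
Pow(Add(399385, Mul(-59140, Pow(-301623, -1))), Rational(1, 2)) = Pow(Add(399385, Mul(-59140, Rational(-1, 301623))), Rational(1, 2)) = Pow(Add(399385, Rational(59140, 301623)), Rational(1, 2)) = Pow(Rational(120463760995, 301623), Rational(1, 2)) = Mul(Rational(1, 301623), Pow(36334640982594885, Rational(1, 2)))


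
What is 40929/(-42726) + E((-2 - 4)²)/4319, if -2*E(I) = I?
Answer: -59180473/61511198 ≈ -0.96211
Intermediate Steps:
E(I) = -I/2
40929/(-42726) + E((-2 - 4)²)/4319 = 40929/(-42726) - (-2 - 4)²/2/4319 = 40929*(-1/42726) - ½*(-6)²*(1/4319) = -13643/14242 - ½*36*(1/4319) = -13643/14242 - 18*1/4319 = -13643/14242 - 18/4319 = -59180473/61511198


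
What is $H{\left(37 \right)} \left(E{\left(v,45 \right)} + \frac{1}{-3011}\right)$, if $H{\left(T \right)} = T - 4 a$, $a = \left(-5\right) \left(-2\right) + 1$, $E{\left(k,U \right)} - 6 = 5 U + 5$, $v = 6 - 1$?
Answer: $- \frac{4974165}{3011} \approx -1652.0$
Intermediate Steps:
$v = 5$ ($v = 6 - 1 = 5$)
$E{\left(k,U \right)} = 11 + 5 U$ ($E{\left(k,U \right)} = 6 + \left(5 U + 5\right) = 6 + \left(5 + 5 U\right) = 11 + 5 U$)
$a = 11$ ($a = 10 + 1 = 11$)
$H{\left(T \right)} = -44 + T$ ($H{\left(T \right)} = T - 44 = -44 + T$)
$H{\left(37 \right)} \left(E{\left(v,45 \right)} + \frac{1}{-3011}\right) = \left(-44 + 37\right) \left(\left(11 + 5 \cdot 45\right) + \frac{1}{-3011}\right) = - 7 \left(\left(11 + 225\right) - \frac{1}{3011}\right) = - 7 \left(236 - \frac{1}{3011}\right) = \left(-7\right) \frac{710595}{3011} = - \frac{4974165}{3011}$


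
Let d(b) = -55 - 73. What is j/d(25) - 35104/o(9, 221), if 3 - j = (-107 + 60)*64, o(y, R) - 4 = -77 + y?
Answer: 67197/128 ≈ 524.98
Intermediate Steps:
o(y, R) = -73 + y (o(y, R) = 4 + (-77 + y) = -73 + y)
j = 3011 (j = 3 - (-107 + 60)*64 = 3 - (-47)*64 = 3 - 1*(-3008) = 3 + 3008 = 3011)
d(b) = -128
j/d(25) - 35104/o(9, 221) = 3011/(-128) - 35104/(-73 + 9) = 3011*(-1/128) - 35104/(-64) = -3011/128 - 35104*(-1/64) = -3011/128 + 1097/2 = 67197/128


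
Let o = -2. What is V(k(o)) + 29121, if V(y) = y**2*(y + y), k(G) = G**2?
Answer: 29249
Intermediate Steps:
V(y) = 2*y**3 (V(y) = y**2*(2*y) = 2*y**3)
V(k(o)) + 29121 = 2*((-2)**2)**3 + 29121 = 2*4**3 + 29121 = 2*64 + 29121 = 128 + 29121 = 29249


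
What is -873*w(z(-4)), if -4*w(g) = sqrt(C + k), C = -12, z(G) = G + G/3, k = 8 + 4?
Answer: 0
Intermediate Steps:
k = 12
z(G) = 4*G/3 (z(G) = G + G*(1/3) = G + G/3 = 4*G/3)
w(g) = 0 (w(g) = -sqrt(-12 + 12)/4 = -sqrt(0)/4 = -1/4*0 = 0)
-873*w(z(-4)) = -873*0 = 0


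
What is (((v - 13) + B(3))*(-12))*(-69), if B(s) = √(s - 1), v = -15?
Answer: -23184 + 828*√2 ≈ -22013.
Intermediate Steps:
B(s) = √(-1 + s)
(((v - 13) + B(3))*(-12))*(-69) = (((-15 - 13) + √(-1 + 3))*(-12))*(-69) = ((-28 + √2)*(-12))*(-69) = (336 - 12*√2)*(-69) = -23184 + 828*√2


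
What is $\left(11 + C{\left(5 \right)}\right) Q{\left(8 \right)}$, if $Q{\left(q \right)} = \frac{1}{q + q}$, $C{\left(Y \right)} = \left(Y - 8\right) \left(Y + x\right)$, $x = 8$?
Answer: $- \frac{7}{4} \approx -1.75$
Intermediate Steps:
$C{\left(Y \right)} = \left(-8 + Y\right) \left(8 + Y\right)$ ($C{\left(Y \right)} = \left(Y - 8\right) \left(Y + 8\right) = \left(-8 + Y\right) \left(8 + Y\right)$)
$Q{\left(q \right)} = \frac{1}{2 q}$
$\left(11 + C{\left(5 \right)}\right) Q{\left(8 \right)} = \left(11 - \left(64 - 5^{2}\right)\right) \frac{1}{2 \cdot 8} = \left(11 + \left(-64 + 25\right)\right) \frac{1}{2} \cdot \frac{1}{8} = \left(11 - 39\right) \frac{1}{16} = \left(-28\right) \frac{1}{16} = - \frac{7}{4}$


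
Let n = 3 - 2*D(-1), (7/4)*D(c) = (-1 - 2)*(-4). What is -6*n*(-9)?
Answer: -4050/7 ≈ -578.57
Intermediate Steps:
D(c) = 48/7 (D(c) = 4*((-1 - 2)*(-4))/7 = 4*(-3*(-4))/7 = (4/7)*12 = 48/7)
n = -75/7 (n = 3 - 2*48/7 = 3 - 96/7 = -75/7 ≈ -10.714)
-6*n*(-9) = -6*(-75/7)*(-9) = (450/7)*(-9) = -4050/7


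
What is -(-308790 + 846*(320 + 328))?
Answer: -239418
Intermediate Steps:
-(-308790 + 846*(320 + 328)) = -846/(1/(-564 + (648 + 199))) = -846/(1/(-564 + 847)) = -846/(1/283) = -846/1/283 = -846*283 = -239418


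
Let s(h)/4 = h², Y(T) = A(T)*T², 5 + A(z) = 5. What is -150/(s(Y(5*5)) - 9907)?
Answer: 150/9907 ≈ 0.015141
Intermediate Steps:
A(z) = 0 (A(z) = -5 + 5 = 0)
Y(T) = 0 (Y(T) = 0*T² = 0)
s(h) = 4*h²
-150/(s(Y(5*5)) - 9907) = -150/(4*0² - 9907) = -150/(4*0 - 9907) = -150/(0 - 9907) = -150/(-9907) = -1/9907*(-150) = 150/9907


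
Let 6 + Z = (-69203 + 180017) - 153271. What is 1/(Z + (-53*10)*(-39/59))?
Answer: -59/2484647 ≈ -2.3746e-5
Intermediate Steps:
Z = -42463 (Z = -6 + ((-69203 + 180017) - 153271) = -6 + (110814 - 153271) = -6 - 42457 = -42463)
1/(Z + (-53*10)*(-39/59)) = 1/(-42463 + (-53*10)*(-39/59)) = 1/(-42463 - (-20670)/59) = 1/(-42463 - 530*(-39/59)) = 1/(-42463 + 20670/59) = 1/(-2484647/59) = -59/2484647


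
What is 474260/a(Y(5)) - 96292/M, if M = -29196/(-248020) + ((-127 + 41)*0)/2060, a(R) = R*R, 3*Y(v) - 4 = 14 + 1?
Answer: -2124226737400/2634939 ≈ -8.0618e+5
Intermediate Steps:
Y(v) = 19/3 (Y(v) = 4/3 + (14 + 1)/3 = 4/3 + (1/3)*15 = 4/3 + 5 = 19/3)
a(R) = R**2
M = 7299/62005 (M = -29196*(-1/248020) - 86*0*(1/2060) = 7299/62005 + 0*(1/2060) = 7299/62005 + 0 = 7299/62005 ≈ 0.11772)
474260/a(Y(5)) - 96292/M = 474260/((19/3)**2) - 96292/7299/62005 = 474260/(361/9) - 96292*62005/7299 = 474260*(9/361) - 5970585460/7299 = 4268340/361 - 5970585460/7299 = -2124226737400/2634939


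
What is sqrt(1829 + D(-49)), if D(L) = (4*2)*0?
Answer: sqrt(1829) ≈ 42.767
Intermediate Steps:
D(L) = 0 (D(L) = 8*0 = 0)
sqrt(1829 + D(-49)) = sqrt(1829 + 0) = sqrt(1829)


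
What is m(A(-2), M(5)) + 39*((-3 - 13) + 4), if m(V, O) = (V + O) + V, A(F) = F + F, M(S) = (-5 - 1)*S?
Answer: -506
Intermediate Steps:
M(S) = -6*S
A(F) = 2*F
m(V, O) = O + 2*V (m(V, O) = (O + V) + V = O + 2*V)
m(A(-2), M(5)) + 39*((-3 - 13) + 4) = (-6*5 + 2*(2*(-2))) + 39*((-3 - 13) + 4) = (-30 + 2*(-4)) + 39*(-16 + 4) = (-30 - 8) + 39*(-12) = -38 - 468 = -506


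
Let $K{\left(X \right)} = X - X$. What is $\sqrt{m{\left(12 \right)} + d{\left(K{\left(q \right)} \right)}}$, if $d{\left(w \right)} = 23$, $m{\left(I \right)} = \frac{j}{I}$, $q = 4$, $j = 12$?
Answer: $2 \sqrt{6} \approx 4.899$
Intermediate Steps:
$K{\left(X \right)} = 0$
$m{\left(I \right)} = \frac{12}{I}$
$\sqrt{m{\left(12 \right)} + d{\left(K{\left(q \right)} \right)}} = \sqrt{\frac{12}{12} + 23} = \sqrt{12 \cdot \frac{1}{12} + 23} = \sqrt{1 + 23} = \sqrt{24} = 2 \sqrt{6}$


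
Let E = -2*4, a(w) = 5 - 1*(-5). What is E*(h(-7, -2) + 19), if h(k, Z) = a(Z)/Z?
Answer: -112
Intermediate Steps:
a(w) = 10 (a(w) = 5 + 5 = 10)
h(k, Z) = 10/Z
E = -8
E*(h(-7, -2) + 19) = -8*(10/(-2) + 19) = -8*(10*(-1/2) + 19) = -8*(-5 + 19) = -8*14 = -112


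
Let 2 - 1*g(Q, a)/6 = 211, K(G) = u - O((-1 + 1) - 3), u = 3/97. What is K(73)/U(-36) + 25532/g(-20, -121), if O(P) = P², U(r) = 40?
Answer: -5007757/243276 ≈ -20.585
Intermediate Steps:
u = 3/97 (u = 3*(1/97) = 3/97 ≈ 0.030928)
K(G) = -870/97 (K(G) = 3/97 - ((-1 + 1) - 3)² = 3/97 - (0 - 3)² = 3/97 - 1*(-3)² = 3/97 - 1*9 = 3/97 - 9 = -870/97)
g(Q, a) = -1254 (g(Q, a) = 12 - 6*211 = 12 - 1266 = -1254)
K(73)/U(-36) + 25532/g(-20, -121) = -870/97/40 + 25532/(-1254) = -870/97*1/40 + 25532*(-1/1254) = -87/388 - 12766/627 = -5007757/243276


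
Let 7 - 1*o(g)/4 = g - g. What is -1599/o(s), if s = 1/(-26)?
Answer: -1599/28 ≈ -57.107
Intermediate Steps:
s = -1/26 ≈ -0.038462
o(g) = 28 (o(g) = 28 - 4*(g - g) = 28 - 4*0 = 28 + 0 = 28)
-1599/o(s) = -1599/28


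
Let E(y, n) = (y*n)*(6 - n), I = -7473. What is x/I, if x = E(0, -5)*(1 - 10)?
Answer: 0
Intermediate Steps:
E(y, n) = n*y*(6 - n) (E(y, n) = (n*y)*(6 - n) = n*y*(6 - n))
x = 0 (x = (-5*0*(6 - 1*(-5)))*(1 - 10) = -5*0*(6 + 5)*(-9) = -5*0*11*(-9) = 0*(-9) = 0)
x/I = 0/(-7473) = 0*(-1/7473) = 0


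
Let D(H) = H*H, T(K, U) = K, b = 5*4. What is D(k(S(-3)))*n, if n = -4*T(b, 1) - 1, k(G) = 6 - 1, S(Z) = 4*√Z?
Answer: -2025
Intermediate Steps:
k(G) = 5
b = 20
D(H) = H²
n = -81 (n = -4*20 - 1 = -80 - 1 = -81)
D(k(S(-3)))*n = 5²*(-81) = 25*(-81) = -2025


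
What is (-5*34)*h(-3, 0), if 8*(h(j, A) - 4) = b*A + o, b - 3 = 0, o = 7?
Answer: -3315/4 ≈ -828.75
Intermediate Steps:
b = 3 (b = 3 + 0 = 3)
h(j, A) = 39/8 + 3*A/8 (h(j, A) = 4 + (3*A + 7)/8 = 4 + (7 + 3*A)/8 = 4 + (7/8 + 3*A/8) = 39/8 + 3*A/8)
(-5*34)*h(-3, 0) = (-5*34)*(39/8 + (3/8)*0) = -170*(39/8 + 0) = -170*39/8 = -3315/4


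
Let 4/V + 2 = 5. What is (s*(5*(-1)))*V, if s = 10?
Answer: -200/3 ≈ -66.667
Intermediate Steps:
V = 4/3 (V = 4/(-2 + 5) = 4/3 ≈ 1.3333)
(s*(5*(-1)))*V = (10*(5*(-1)))*(4/3) = (10*(-5))*(4/3) = -50*4/3 = -200/3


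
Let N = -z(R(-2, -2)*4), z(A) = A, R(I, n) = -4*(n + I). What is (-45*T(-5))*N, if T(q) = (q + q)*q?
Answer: 144000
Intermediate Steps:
R(I, n) = -4*I - 4*n (R(I, n) = -4*(I + n) = -4*I - 4*n)
T(q) = 2*q**2 (T(q) = (2*q)*q = 2*q**2)
N = -64 (N = -(-4*(-2) - 4*(-2))*4 = -(8 + 8)*4 = -16*4 = -1*64 = -64)
(-45*T(-5))*N = -90*(-5)**2*(-64) = -90*25*(-64) = -45*50*(-64) = -2250*(-64) = 144000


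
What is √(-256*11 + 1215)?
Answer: I*√1601 ≈ 40.013*I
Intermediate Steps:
√(-256*11 + 1215) = √(-2816 + 1215) = √(-1601) = I*√1601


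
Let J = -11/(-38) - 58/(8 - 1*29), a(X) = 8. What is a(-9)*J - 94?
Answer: -27766/399 ≈ -69.589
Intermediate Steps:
J = 2435/798 (J = -11*(-1/38) - 58/(8 - 29) = 11/38 - 58/(-21) = 11/38 - 58*(-1/21) = 11/38 + 58/21 = 2435/798 ≈ 3.0514)
a(-9)*J - 94 = 8*(2435/798) - 94 = 9740/399 - 94 = -27766/399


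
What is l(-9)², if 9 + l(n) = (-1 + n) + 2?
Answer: 289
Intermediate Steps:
l(n) = -8 + n (l(n) = -9 + ((-1 + n) + 2) = -9 + (1 + n) = -8 + n)
l(-9)² = (-8 - 9)² = (-17)² = 289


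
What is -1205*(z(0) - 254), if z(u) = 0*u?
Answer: 306070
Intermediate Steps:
z(u) = 0
-1205*(z(0) - 254) = -1205*(0 - 254) = -1205*(-254) = 306070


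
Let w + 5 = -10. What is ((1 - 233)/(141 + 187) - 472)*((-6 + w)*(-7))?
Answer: -2849007/41 ≈ -69488.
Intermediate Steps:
w = -15 (w = -5 - 10 = -15)
((1 - 233)/(141 + 187) - 472)*((-6 + w)*(-7)) = ((1 - 233)/(141 + 187) - 472)*((-6 - 15)*(-7)) = (-232/328 - 472)*(-21*(-7)) = (-232*1/328 - 472)*147 = (-29/41 - 472)*147 = -19381/41*147 = -2849007/41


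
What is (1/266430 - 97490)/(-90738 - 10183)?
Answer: 25974260699/26888382030 ≈ 0.96600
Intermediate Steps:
(1/266430 - 97490)/(-90738 - 10183) = (1/266430 - 97490)/(-100921) = -25974260699/266430*(-1/100921) = 25974260699/26888382030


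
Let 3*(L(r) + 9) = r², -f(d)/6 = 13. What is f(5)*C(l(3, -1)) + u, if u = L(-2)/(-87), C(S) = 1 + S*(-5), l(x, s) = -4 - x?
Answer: -732865/261 ≈ -2807.9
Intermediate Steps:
f(d) = -78 (f(d) = -6*13 = -78)
L(r) = -9 + r²/3
C(S) = 1 - 5*S
u = 23/261 (u = (-9 + (⅓)*(-2)²)/(-87) = (-9 + (⅓)*4)*(-1/87) = (-9 + 4/3)*(-1/87) = -23/3*(-1/87) = 23/261 ≈ 0.088123)
f(5)*C(l(3, -1)) + u = -78*(1 - 5*(-4 - 1*3)) + 23/261 = -78*(1 - 5*(-4 - 3)) + 23/261 = -78*(1 - 5*(-7)) + 23/261 = -78*(1 + 35) + 23/261 = -78*36 + 23/261 = -2808 + 23/261 = -732865/261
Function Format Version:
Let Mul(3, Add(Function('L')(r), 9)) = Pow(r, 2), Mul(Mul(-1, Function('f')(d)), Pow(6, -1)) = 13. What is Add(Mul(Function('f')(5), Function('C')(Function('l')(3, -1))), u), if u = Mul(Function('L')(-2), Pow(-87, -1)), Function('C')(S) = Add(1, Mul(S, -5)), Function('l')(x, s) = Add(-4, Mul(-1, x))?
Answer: Rational(-732865, 261) ≈ -2807.9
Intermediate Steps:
Function('f')(d) = -78 (Function('f')(d) = Mul(-6, 13) = -78)
Function('L')(r) = Add(-9, Mul(Rational(1, 3), Pow(r, 2)))
Function('C')(S) = Add(1, Mul(-5, S))
u = Rational(23, 261) (u = Mul(Add(-9, Mul(Rational(1, 3), Pow(-2, 2))), Pow(-87, -1)) = Mul(Add(-9, Mul(Rational(1, 3), 4)), Rational(-1, 87)) = Mul(Add(-9, Rational(4, 3)), Rational(-1, 87)) = Mul(Rational(-23, 3), Rational(-1, 87)) = Rational(23, 261) ≈ 0.088123)
Add(Mul(Function('f')(5), Function('C')(Function('l')(3, -1))), u) = Add(Mul(-78, Add(1, Mul(-5, Add(-4, Mul(-1, 3))))), Rational(23, 261)) = Add(Mul(-78, Add(1, Mul(-5, Add(-4, -3)))), Rational(23, 261)) = Add(Mul(-78, Add(1, Mul(-5, -7))), Rational(23, 261)) = Add(Mul(-78, Add(1, 35)), Rational(23, 261)) = Add(Mul(-78, 36), Rational(23, 261)) = Add(-2808, Rational(23, 261)) = Rational(-732865, 261)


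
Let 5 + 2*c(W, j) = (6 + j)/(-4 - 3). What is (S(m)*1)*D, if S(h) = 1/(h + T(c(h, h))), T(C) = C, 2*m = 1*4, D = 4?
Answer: -56/15 ≈ -3.7333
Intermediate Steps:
m = 2 (m = (1*4)/2 = (½)*4 = 2)
c(W, j) = -41/14 - j/14 (c(W, j) = -5/2 + ((6 + j)/(-4 - 3))/2 = -5/2 + ((6 + j)/(-7))/2 = -5/2 + ((6 + j)*(-⅐))/2 = -5/2 + (-6/7 - j/7)/2 = -5/2 + (-3/7 - j/14) = -41/14 - j/14)
S(h) = 1/(-41/14 + 13*h/14) (S(h) = 1/(h + (-41/14 - h/14)) = 1/(-41/14 + 13*h/14))
(S(m)*1)*D = ((14/(-41 + 13*2))*1)*4 = ((14/(-41 + 26))*1)*4 = ((14/(-15))*1)*4 = ((14*(-1/15))*1)*4 = -14/15*1*4 = -14/15*4 = -56/15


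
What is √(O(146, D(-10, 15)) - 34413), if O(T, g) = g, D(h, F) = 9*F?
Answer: I*√34278 ≈ 185.14*I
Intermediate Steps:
√(O(146, D(-10, 15)) - 34413) = √(9*15 - 34413) = √(135 - 34413) = √(-34278) = I*√34278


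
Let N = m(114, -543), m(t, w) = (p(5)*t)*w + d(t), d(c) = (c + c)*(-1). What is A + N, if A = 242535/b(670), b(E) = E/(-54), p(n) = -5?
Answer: 19412205/67 ≈ 2.8973e+5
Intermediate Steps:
d(c) = -2*c (d(c) = (2*c)*(-1) = -2*c)
b(E) = -E/54 (b(E) = E*(-1/54) = -E/54)
m(t, w) = -2*t - 5*t*w (m(t, w) = (-5*t)*w - 2*t = -5*t*w - 2*t = -2*t - 5*t*w)
A = -1309689/67 (A = 242535/((-1/54*670)) = 242535/(-335/27) = 242535*(-27/335) = -1309689/67 ≈ -19548.)
N = 309282 (N = 114*(-2 - 5*(-543)) = 114*(-2 + 2715) = 114*2713 = 309282)
A + N = -1309689/67 + 309282 = 19412205/67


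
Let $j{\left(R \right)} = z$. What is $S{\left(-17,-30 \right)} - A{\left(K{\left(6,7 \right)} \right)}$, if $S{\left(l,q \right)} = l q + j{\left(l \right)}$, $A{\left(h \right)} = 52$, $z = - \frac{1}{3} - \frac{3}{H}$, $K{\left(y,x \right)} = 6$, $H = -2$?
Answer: $\frac{2755}{6} \approx 459.17$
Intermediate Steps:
$z = \frac{7}{6}$ ($z = - \frac{1}{3} - \frac{3}{-2} = \left(-1\right) \frac{1}{3} - - \frac{3}{2} = - \frac{1}{3} + \frac{3}{2} = \frac{7}{6} \approx 1.1667$)
$j{\left(R \right)} = \frac{7}{6}$
$S{\left(l,q \right)} = \frac{7}{6} + l q$ ($S{\left(l,q \right)} = l q + \frac{7}{6} = \frac{7}{6} + l q$)
$S{\left(-17,-30 \right)} - A{\left(K{\left(6,7 \right)} \right)} = \left(\frac{7}{6} - -510\right) - 52 = \left(\frac{7}{6} + 510\right) - 52 = \frac{3067}{6} - 52 = \frac{2755}{6}$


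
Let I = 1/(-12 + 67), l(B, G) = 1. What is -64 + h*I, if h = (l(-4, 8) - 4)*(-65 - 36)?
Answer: -3217/55 ≈ -58.491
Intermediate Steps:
I = 1/55 ≈ 0.018182
h = 303 (h = (1 - 4)*(-65 - 36) = -3*(-101) = 303)
-64 + h*I = -64 + 303*(1/55) = -64 + 303/55 = -3217/55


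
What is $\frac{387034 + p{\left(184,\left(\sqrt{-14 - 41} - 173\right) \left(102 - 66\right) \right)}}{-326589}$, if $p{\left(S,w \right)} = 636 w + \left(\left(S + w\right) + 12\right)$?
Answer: $\frac{3580006}{326589} - \frac{7644 i \sqrt{55}}{108863} \approx 10.962 - 0.52074 i$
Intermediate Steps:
$p{\left(S,w \right)} = 12 + S + 637 w$ ($p{\left(S,w \right)} = 636 w + \left(12 + S + w\right) = 12 + S + 637 w$)
$\frac{387034 + p{\left(184,\left(\sqrt{-14 - 41} - 173\right) \left(102 - 66\right) \right)}}{-326589} = \frac{387034 + \left(12 + 184 + 637 \left(\sqrt{-14 - 41} - 173\right) \left(102 - 66\right)\right)}{-326589} = \left(387034 + \left(12 + 184 + 637 \left(\sqrt{-55} - 173\right) 36\right)\right) \left(- \frac{1}{326589}\right) = \left(387034 + \left(12 + 184 + 637 \left(i \sqrt{55} - 173\right) 36\right)\right) \left(- \frac{1}{326589}\right) = \left(387034 + \left(12 + 184 + 637 \left(-173 + i \sqrt{55}\right) 36\right)\right) \left(- \frac{1}{326589}\right) = \left(387034 + \left(12 + 184 + 637 \left(-6228 + 36 i \sqrt{55}\right)\right)\right) \left(- \frac{1}{326589}\right) = \left(387034 + \left(12 + 184 - \left(3967236 - 22932 i \sqrt{55}\right)\right)\right) \left(- \frac{1}{326589}\right) = \left(387034 - \left(3967040 - 22932 i \sqrt{55}\right)\right) \left(- \frac{1}{326589}\right) = \left(-3580006 + 22932 i \sqrt{55}\right) \left(- \frac{1}{326589}\right) = \frac{3580006}{326589} - \frac{7644 i \sqrt{55}}{108863}$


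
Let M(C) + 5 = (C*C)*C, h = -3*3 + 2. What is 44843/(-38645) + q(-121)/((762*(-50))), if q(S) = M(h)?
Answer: -28251164/24539575 ≈ -1.1512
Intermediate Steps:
h = -7 (h = -9 + 2 = -7)
M(C) = -5 + C**3 (M(C) = -5 + (C*C)*C = -5 + C**2*C = -5 + C**3)
q(S) = -348 (q(S) = -5 + (-7)**3 = -5 - 343 = -348)
44843/(-38645) + q(-121)/((762*(-50))) = 44843/(-38645) - 348/(762*(-50)) = 44843*(-1/38645) - 348/(-38100) = -44843/38645 - 348*(-1/38100) = -44843/38645 + 29/3175 = -28251164/24539575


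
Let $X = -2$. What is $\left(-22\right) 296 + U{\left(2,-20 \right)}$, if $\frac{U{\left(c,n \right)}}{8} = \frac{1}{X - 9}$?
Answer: $- \frac{71640}{11} \approx -6512.7$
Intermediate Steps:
$U{\left(c,n \right)} = - \frac{8}{11}$ ($U{\left(c,n \right)} = \frac{8}{-2 - 9} = \frac{8}{-11} = 8 \left(- \frac{1}{11}\right) = - \frac{8}{11}$)
$\left(-22\right) 296 + U{\left(2,-20 \right)} = \left(-22\right) 296 - \frac{8}{11} = -6512 - \frac{8}{11} = - \frac{71640}{11}$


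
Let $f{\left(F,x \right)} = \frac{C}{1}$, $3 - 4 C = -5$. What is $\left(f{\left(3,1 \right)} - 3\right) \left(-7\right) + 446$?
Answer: $453$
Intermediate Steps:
$C = 2$ ($C = \frac{3}{4} - - \frac{5}{4} = \frac{3}{4} + \frac{5}{4} = 2$)
$f{\left(F,x \right)} = 2$ ($f{\left(F,x \right)} = \frac{2}{1} = 2 \cdot 1 = 2$)
$\left(f{\left(3,1 \right)} - 3\right) \left(-7\right) + 446 = \left(2 - 3\right) \left(-7\right) + 446 = \left(-1\right) \left(-7\right) + 446 = 7 + 446 = 453$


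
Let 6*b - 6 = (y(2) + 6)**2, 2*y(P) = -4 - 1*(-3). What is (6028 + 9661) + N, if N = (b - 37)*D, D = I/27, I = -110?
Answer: 5124101/324 ≈ 15815.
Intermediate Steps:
y(P) = -1/2 (y(P) = (-4 - 1*(-3))/2 = (-4 + 3)/2 = (1/2)*(-1) = -1/2)
D = -110/27 ≈ -4.0741
b = 145/24 (b = 1 + (-1/2 + 6)**2/6 = 1 + (11/2)**2/6 = 1 + (1/6)*(121/4) = 1 + 121/24 = 145/24 ≈ 6.0417)
N = 40865/324 (N = (145/24 - 37)*(-110/27) = -743/24*(-110/27) = 40865/324 ≈ 126.13)
(6028 + 9661) + N = (6028 + 9661) + 40865/324 = 15689 + 40865/324 = 5124101/324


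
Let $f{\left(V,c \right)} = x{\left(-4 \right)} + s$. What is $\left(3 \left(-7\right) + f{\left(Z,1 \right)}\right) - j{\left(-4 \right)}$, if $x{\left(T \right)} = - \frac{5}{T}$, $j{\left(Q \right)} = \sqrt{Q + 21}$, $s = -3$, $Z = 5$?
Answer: $- \frac{91}{4} - \sqrt{17} \approx -26.873$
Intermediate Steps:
$j{\left(Q \right)} = \sqrt{21 + Q}$
$f{\left(V,c \right)} = - \frac{7}{4}$ ($f{\left(V,c \right)} = - \frac{5}{-4} - 3 = \left(-5\right) \left(- \frac{1}{4}\right) - 3 = \frac{5}{4} - 3 = - \frac{7}{4}$)
$\left(3 \left(-7\right) + f{\left(Z,1 \right)}\right) - j{\left(-4 \right)} = \left(3 \left(-7\right) - \frac{7}{4}\right) - \sqrt{21 - 4} = \left(-21 - \frac{7}{4}\right) - \sqrt{17} = - \frac{91}{4} - \sqrt{17}$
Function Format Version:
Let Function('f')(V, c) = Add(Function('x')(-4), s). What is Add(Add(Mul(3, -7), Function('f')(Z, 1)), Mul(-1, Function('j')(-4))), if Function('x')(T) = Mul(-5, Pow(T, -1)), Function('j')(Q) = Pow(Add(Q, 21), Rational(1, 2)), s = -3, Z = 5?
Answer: Add(Rational(-91, 4), Mul(-1, Pow(17, Rational(1, 2)))) ≈ -26.873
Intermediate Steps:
Function('j')(Q) = Pow(Add(21, Q), Rational(1, 2))
Function('f')(V, c) = Rational(-7, 4) (Function('f')(V, c) = Add(Mul(-5, Pow(-4, -1)), -3) = Add(Mul(-5, Rational(-1, 4)), -3) = Add(Rational(5, 4), -3) = Rational(-7, 4))
Add(Add(Mul(3, -7), Function('f')(Z, 1)), Mul(-1, Function('j')(-4))) = Add(Add(Mul(3, -7), Rational(-7, 4)), Mul(-1, Pow(Add(21, -4), Rational(1, 2)))) = Add(Add(-21, Rational(-7, 4)), Mul(-1, Pow(17, Rational(1, 2)))) = Add(Rational(-91, 4), Mul(-1, Pow(17, Rational(1, 2))))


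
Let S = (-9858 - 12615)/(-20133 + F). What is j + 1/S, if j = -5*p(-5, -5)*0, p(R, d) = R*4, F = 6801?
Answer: 404/681 ≈ 0.59325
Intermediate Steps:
S = 681/404 (S = (-9858 - 12615)/(-20133 + 6801) = -22473/(-13332) = -22473*(-1/13332) = 681/404 ≈ 1.6856)
p(R, d) = 4*R
j = 0 (j = -20*(-5)*0 = -5*(-20)*0 = 100*0 = 0)
j + 1/S = 0 + 1/(681/404) = 0 + 404/681 = 404/681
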